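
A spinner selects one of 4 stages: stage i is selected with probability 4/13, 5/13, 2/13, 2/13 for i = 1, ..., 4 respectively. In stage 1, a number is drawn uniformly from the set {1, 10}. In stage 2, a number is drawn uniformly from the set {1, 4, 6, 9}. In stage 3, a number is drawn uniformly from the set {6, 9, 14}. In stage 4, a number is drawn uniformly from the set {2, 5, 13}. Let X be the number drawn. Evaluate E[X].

239/39

E[X | stage 1] = (1+10)/2 = 11/2.
E[X | stage 2] = (1+4+6+9)/4 = 5.
E[X | stage 3] = (6+9+14)/3 = 29/3.
E[X | stage 4] = (2+5+13)/3 = 20/3.
E[X] = (4/13)·(11/2) + (5/13)·(5) + (2/13)·(29/3) + (2/13)·(20/3) = 239/39.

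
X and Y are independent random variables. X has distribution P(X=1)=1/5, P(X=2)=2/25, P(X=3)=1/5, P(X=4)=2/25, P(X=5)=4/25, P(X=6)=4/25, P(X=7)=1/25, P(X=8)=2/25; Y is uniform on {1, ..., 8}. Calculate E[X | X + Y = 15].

23/3

P(X + Y = 15) = 3/200.
Summing X·P(x,y) over outcomes with X + Y = 15 gives 23/200.
E[X | X + Y = 15] = (23/200) / (3/200) = 23/3.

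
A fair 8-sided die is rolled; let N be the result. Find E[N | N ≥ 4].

6

Given N ≥ 4, N is equally likely to be any of {4, 5, 6, 7, 8}.
E[N | N ≥ 4] = (4 + 5 + 6 + 7 + 8) / 5 = 6.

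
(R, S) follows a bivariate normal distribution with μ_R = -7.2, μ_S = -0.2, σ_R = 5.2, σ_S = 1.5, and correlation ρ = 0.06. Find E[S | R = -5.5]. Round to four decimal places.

The regression of S on R has slope ρ·σ_S/σ_R and passes through (μ_R, μ_S).
E[S | R=-5.5] = -0.2 + (0.06)·(1.5/5.2)·(-5.5 − (-7.2)) = -0.2 + (0.017308)·(1.7) = -0.1706.

-0.1706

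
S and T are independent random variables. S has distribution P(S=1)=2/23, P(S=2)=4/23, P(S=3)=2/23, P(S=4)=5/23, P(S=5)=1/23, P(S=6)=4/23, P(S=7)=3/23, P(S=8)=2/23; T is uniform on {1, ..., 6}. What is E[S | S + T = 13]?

37/5

P(S + T = 13) = 5/138.
Summing S·P(x,y) over outcomes with S + T = 13 gives 37/138.
E[S | S + T = 13] = (37/138) / (5/138) = 37/5.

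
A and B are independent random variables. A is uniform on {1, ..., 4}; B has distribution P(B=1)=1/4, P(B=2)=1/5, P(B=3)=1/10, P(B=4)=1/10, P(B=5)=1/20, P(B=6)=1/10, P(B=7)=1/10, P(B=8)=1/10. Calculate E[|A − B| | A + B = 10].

4

P(A + B = 10) = 3/40.
Summing |A−B|·P(x,y) over outcomes with A + B = 10 gives 3/10.
E[|A − B| | A + B = 10] = (3/10) / (3/40) = 4.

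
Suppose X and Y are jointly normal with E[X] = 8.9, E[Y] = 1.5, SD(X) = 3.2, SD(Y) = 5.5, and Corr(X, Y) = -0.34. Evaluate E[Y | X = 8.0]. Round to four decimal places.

For a bivariate normal, E[Y | X=x] = μ_Y + ρ·(σ_Y/σ_X)·(x − μ_X).
E[Y | X=8.0] = 1.5 + (-0.34)·(5.5/3.2)·(8.0 − (8.9)) = 1.5 + (-0.58437)·(-0.9) = 2.0259.

2.0259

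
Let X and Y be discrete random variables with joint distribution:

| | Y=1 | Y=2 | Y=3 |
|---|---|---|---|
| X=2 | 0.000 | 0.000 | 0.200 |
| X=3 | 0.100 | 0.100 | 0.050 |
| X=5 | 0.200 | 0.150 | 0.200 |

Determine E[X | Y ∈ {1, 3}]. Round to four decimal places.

P(Y ∈ {1, 3}) = 0.750.
Σ X·P over the event = 2·(0.200) + 3·(0.100) + 3·(0.050) + 5·(0.200) + 5·(0.200) = 2.850.
E[X | Y ∈ {1, 3}] = (2.850) / (0.750) = 3.8000.

3.8000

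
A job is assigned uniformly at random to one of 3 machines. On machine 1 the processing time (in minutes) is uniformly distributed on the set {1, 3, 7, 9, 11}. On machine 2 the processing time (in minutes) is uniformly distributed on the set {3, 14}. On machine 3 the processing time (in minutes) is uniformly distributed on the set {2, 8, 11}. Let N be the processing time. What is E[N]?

217/30

E[N | machine 1] = (1+3+7+9+11)/5 = 31/5.
E[N | machine 2] = (3+14)/2 = 17/2.
E[N | machine 3] = (2+8+11)/3 = 7.
E[N] = (1/3)·(31/5) + (1/3)·(17/2) + (1/3)·(7) = 217/30.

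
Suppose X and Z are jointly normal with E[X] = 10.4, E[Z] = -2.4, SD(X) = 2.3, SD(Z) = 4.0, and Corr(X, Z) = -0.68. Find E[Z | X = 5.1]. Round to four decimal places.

3.8678

The regression of Z on X has slope ρ·σ_Z/σ_X and passes through (μ_X, μ_Z).
E[Z | X=5.1] = -2.4 + (-0.68)·(4.0/2.3)·(5.1 − (10.4)) = -2.4 + (-1.1826)·(-5.3) = 3.8678.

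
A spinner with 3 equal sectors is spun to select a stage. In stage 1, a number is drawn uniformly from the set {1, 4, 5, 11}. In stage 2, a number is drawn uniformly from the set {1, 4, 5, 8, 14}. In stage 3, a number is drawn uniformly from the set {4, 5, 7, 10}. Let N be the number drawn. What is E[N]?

121/20

E[N | stage 1] = (1+4+5+11)/4 = 21/4.
E[N | stage 2] = (1+4+5+8+14)/5 = 32/5.
E[N | stage 3] = (4+5+7+10)/4 = 13/2.
E[N] = (1/3)·(21/4) + (1/3)·(32/5) + (1/3)·(13/2) = 121/20.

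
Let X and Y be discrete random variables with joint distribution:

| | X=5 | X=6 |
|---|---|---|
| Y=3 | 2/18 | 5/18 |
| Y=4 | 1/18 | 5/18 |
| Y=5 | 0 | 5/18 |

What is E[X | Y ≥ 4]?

65/11

P(Y ≥ 4) = 11/18.
Σ X·P over the event = 5·(1/18) + 6·(5/18) + 6·(5/18) = 65/18.
E[X | Y ≥ 4] = (65/18) / (11/18) = 65/11.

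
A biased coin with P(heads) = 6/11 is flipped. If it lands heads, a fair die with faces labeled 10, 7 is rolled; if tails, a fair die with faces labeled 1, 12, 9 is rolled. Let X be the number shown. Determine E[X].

E[X | heads] = (10+7)/2 = 17/2.
E[X | tails] = (1+12+9)/3 = 22/3.
E[X] = (6/11)·(17/2) + (5/11)·(22/3) = 263/33.

263/33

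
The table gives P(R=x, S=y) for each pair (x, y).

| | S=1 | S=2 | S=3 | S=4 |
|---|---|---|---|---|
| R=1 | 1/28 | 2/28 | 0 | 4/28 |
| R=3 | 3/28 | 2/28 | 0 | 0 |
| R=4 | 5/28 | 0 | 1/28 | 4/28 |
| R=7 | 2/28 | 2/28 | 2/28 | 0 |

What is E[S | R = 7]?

2

P(R = 7) = 3/14.
Σ S·P over the event = 1·(2/28) + 2·(2/28) + 3·(2/28) = 3/7.
E[S | R = 7] = (3/7) / (3/14) = 2.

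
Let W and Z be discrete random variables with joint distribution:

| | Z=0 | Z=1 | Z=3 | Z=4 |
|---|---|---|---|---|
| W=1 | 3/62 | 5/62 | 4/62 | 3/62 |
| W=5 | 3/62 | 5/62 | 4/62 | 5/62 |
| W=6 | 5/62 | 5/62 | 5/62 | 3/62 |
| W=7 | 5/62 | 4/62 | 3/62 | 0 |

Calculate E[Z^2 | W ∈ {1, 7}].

40/9

P(W ∈ {1, 7}) = 27/62.
Σ Z^2·P over the event = 0·(3/62) + 1·(5/62) + 9·(4/62) + 16·(3/62) + 0·(5/62) + 1·(4/62) + 9·(3/62) = 60/31.
E[Z^2 | W ∈ {1, 7}] = (60/31) / (27/62) = 40/9.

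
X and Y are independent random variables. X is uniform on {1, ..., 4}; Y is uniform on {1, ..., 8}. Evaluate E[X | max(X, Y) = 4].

22/7

Outcomes with max(X, Y) = 4: (1,4), (2,4), (3,4), (4,1), (4,2), (4,3), (4,4), each with probability 1/32.
E[X | max(X, Y) = 4] = (1 + 2 + 3 + 4 + 4 + 4 + 4) / 7 = 22/7.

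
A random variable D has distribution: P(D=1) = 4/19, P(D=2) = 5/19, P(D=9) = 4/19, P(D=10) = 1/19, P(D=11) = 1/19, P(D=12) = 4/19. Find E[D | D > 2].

21/2

P(D > 2) = 10/19.
Σ over the event: 9·4/19 + 10·1/19 + 11·1/19 + 12·4/19 = 105/19.
E[D | D > 2] = (105/19) / (10/19) = 21/2.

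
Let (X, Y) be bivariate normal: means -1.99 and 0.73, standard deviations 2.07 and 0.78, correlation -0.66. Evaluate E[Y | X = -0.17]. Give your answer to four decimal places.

0.2774

For a bivariate normal, E[Y | X=x] = μ_Y + ρ·(σ_Y/σ_X)·(x − μ_X).
E[Y | X=-0.17] = 0.73 + (-0.66)·(0.78/2.07)·(-0.17 − (-1.99)) = 0.73 + (-0.2487)·(1.82) = 0.2774.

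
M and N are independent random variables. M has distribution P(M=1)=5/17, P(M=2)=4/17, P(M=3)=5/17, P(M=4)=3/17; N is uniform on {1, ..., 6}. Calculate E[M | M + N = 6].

40/17

P(M + N = 6) = 1/6.
Summing M·P(x,y) over outcomes with M + N = 6 gives 20/51.
E[M | M + N = 6] = (20/51) / (1/6) = 40/17.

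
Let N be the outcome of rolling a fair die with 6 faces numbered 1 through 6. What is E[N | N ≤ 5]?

Given N ≤ 5, N is equally likely to be any of {1, 2, 3, 4, 5}.
E[N | N ≤ 5] = (1 + 2 + 3 + 4 + 5) / 5 = 3.

3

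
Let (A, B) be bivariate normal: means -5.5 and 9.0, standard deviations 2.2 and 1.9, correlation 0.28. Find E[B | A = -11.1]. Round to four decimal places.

7.6458

The regression of B on A has slope ρ·σ_B/σ_A and passes through (μ_A, μ_B).
E[B | A=-11.1] = 9.0 + (0.28)·(1.9/2.2)·(-11.1 − (-5.5)) = 9.0 + (0.24182)·(-5.6) = 7.6458.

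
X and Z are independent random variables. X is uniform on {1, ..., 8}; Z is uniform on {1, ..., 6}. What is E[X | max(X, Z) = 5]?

35/9

P(max(X, Z) = 5) = 3/16.
Summing X·P(x,y) over outcomes with max(X, Z) = 5 gives 35/48.
E[X | max(X, Z) = 5] = (35/48) / (3/16) = 35/9.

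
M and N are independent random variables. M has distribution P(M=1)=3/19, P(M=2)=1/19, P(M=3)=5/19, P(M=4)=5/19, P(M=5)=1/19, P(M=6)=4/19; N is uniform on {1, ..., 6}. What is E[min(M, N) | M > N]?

58/25

P(M > N) = 25/57.
Summing min(M,N)·P(x,y) over outcomes with M > N gives 58/57.
E[min(M, N) | M > N] = (58/57) / (25/57) = 58/25.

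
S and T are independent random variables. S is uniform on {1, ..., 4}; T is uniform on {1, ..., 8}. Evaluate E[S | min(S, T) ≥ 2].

P(min(S, T) ≥ 2) = 21/32.
Summing S·P(x,y) over outcomes with min(S, T) ≥ 2 gives 63/32.
E[S | min(S, T) ≥ 2] = (63/32) / (21/32) = 3.

3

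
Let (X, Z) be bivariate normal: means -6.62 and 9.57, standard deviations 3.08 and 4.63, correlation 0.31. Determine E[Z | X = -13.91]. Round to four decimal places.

The regression of Z on X has slope ρ·σ_Z/σ_X and passes through (μ_X, μ_Z).
E[Z | X=-13.91] = 9.57 + (0.31)·(4.63/3.08)·(-13.91 − (-6.62)) = 9.57 + (0.46601)·(-7.29) = 6.1728.

6.1728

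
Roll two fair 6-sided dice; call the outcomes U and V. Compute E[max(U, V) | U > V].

P(U > V) = 5/12.
Summing max(U,V)·P(x,y) over outcomes with U > V gives 35/18.
E[max(U, V) | U > V] = (35/18) / (5/12) = 14/3.

14/3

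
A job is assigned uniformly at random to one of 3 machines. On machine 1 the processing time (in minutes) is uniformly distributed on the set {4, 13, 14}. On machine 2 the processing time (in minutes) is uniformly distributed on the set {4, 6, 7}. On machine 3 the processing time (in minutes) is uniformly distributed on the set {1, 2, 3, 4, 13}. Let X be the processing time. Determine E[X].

103/15

E[X | machine 1] = (4+13+14)/3 = 31/3.
E[X | machine 2] = (4+6+7)/3 = 17/3.
E[X | machine 3] = (1+2+3+4+13)/5 = 23/5.
E[X] = (1/3)·(31/3) + (1/3)·(17/3) + (1/3)·(23/5) = 103/15.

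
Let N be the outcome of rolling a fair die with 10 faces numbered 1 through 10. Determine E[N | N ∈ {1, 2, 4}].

P(N ∈ {1, 2, 4}) = 3/10.
Σ over the event: 1·1/10 + 2·1/10 + 4·1/10 = 7/10.
E[N | N ∈ {1, 2, 4}] = (7/10) / (3/10) = 7/3.

7/3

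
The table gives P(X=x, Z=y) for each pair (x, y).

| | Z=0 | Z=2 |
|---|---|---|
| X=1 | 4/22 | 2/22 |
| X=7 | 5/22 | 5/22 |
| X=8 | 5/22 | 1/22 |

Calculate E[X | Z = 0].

P(Z = 0) = 7/11.
Σ X·P over the event = 1·(4/22) + 7·(5/22) + 8·(5/22) = 79/22.
E[X | Z = 0] = (79/22) / (7/11) = 79/14.

79/14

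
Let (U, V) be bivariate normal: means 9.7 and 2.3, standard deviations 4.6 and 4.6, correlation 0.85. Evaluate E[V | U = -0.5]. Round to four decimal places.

For a bivariate normal, E[V | U=x] = μ_V + ρ·(σ_V/σ_U)·(x − μ_U).
E[V | U=-0.5] = 2.3 + (0.85)·(4.6/4.6)·(-0.5 − (9.7)) = 2.3 + (0.85)·(-10.2) = -6.3700.

-6.3700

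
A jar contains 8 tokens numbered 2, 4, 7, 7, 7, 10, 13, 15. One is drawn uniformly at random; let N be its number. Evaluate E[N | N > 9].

38/3

P(N > 9) = 3/8.
Σ over the event: 10·1/8 + 13·1/8 + 15·1/8 = 19/4.
E[N | N > 9] = (19/4) / (3/8) = 38/3.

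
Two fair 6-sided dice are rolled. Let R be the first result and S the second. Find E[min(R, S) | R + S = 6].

9/5

Outcomes with R + S = 6: (1,5), (2,4), (3,3), (4,2), (5,1), each with probability 1/36.
E[min(R, S) | R + S = 6] = (1 + 2 + 3 + 2 + 1) / 5 = 9/5.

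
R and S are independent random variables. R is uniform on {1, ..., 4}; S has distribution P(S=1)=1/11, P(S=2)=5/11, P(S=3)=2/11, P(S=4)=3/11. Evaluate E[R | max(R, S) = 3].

5/2

P(max(R, S) = 3) = 3/11.
Summing R·P(x,y) over outcomes with max(R, S) = 3 gives 15/22.
E[R | max(R, S) = 3] = (15/22) / (3/11) = 5/2.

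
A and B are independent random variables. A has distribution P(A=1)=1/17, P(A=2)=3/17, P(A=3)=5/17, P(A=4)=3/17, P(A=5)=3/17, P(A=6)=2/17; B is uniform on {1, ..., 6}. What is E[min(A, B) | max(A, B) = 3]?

37/19

P(max(A, B) = 3) = 19/102.
Summing min(A,B)·P(x,y) over outcomes with max(A, B) = 3 gives 37/102.
E[min(A, B) | max(A, B) = 3] = (37/102) / (19/102) = 37/19.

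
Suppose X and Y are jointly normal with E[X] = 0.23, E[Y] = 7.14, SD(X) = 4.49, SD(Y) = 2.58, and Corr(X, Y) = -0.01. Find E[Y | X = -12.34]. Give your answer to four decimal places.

7.2122

The regression of Y on X has slope ρ·σ_Y/σ_X and passes through (μ_X, μ_Y).
E[Y | X=-12.34] = 7.14 + (-0.01)·(2.58/4.49)·(-12.34 − (0.23)) = 7.14 + (-0.0057461)·(-12.57) = 7.2122.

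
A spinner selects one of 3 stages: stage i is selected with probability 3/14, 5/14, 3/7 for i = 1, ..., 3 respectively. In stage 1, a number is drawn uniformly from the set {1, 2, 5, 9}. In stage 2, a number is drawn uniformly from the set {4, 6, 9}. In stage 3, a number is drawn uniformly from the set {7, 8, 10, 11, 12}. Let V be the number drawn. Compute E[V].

6121/840

E[V | stage 1] = (1+2+5+9)/4 = 17/4.
E[V | stage 2] = (4+6+9)/3 = 19/3.
E[V | stage 3] = (7+8+10+11+12)/5 = 48/5.
By the law of total expectation,
E[V] = (3/14)·(17/4) + (5/14)·(19/3) + (3/7)·(48/5) = 6121/840.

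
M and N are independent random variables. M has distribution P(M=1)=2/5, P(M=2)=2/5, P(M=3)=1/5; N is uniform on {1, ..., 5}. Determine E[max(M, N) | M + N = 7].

14/3

P(M + N = 7) = 3/25.
Summing max(M,N)·P(x,y) over outcomes with M + N = 7 gives 14/25.
E[max(M, N) | M + N = 7] = (14/25) / (3/25) = 14/3.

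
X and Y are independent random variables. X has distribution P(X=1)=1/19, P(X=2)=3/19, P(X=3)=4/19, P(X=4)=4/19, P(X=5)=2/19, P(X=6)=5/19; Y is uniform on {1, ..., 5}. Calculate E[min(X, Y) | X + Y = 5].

P(X + Y = 5) = 12/95.
Summing min(X,Y)·P(x,y) over outcomes with X + Y = 5 gives 1/5.
E[min(X, Y) | X + Y = 5] = (1/5) / (12/95) = 19/12.

19/12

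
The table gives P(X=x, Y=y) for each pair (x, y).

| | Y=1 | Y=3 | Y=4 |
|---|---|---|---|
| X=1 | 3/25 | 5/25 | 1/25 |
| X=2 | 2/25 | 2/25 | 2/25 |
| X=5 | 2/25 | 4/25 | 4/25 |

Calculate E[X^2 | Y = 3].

P(Y = 3) = 11/25.
Σ X^2·P over the event = 1·(5/25) + 4·(2/25) + 25·(4/25) = 113/25.
E[X^2 | Y = 3] = (113/25) / (11/25) = 113/11.

113/11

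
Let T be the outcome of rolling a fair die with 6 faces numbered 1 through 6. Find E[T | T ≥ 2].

4

Given T ≥ 2, T is equally likely to be any of {2, 3, 4, 5, 6}.
E[T | T ≥ 2] = (2 + 3 + 4 + 5 + 6) / 5 = 4.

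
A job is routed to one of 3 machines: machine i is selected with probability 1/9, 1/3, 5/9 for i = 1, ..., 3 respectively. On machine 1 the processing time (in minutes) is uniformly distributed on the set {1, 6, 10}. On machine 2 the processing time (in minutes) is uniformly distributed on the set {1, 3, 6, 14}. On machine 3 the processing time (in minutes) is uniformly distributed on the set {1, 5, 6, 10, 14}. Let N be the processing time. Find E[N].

E[N | machine 1] = (1+6+10)/3 = 17/3.
E[N | machine 2] = (1+3+6+14)/4 = 6.
E[N | machine 3] = (1+5+6+10+14)/5 = 36/5.
E[N] = (1/9)·(17/3) + (1/3)·(6) + (5/9)·(36/5) = 179/27.

179/27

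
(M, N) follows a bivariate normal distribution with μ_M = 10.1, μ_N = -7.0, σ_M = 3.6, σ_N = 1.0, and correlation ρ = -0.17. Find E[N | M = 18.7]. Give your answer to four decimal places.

E[N | M=x] = μ_N + ρ(σ_N/σ_M)(x − μ_M) for jointly normal variables.
E[N | M=18.7] = -7.0 + (-0.17)·(1.0/3.6)·(18.7 − (10.1)) = -7.0 + (-0.047222)·(8.6) = -7.4061.

-7.4061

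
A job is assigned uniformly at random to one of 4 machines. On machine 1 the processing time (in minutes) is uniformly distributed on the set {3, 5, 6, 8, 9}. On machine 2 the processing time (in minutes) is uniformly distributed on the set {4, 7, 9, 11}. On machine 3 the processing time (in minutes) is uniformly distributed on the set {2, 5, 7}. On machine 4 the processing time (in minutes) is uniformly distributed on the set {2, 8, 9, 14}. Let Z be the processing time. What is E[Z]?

E[Z | machine 1] = (3+5+6+8+9)/5 = 31/5.
E[Z | machine 2] = (4+7+9+11)/4 = 31/4.
E[Z | machine 3] = (2+5+7)/3 = 14/3.
E[Z | machine 4] = (2+8+9+14)/4 = 33/4.
E[Z] = (1/4)·(31/5) + (1/4)·(31/4) + (1/4)·(14/3) + (1/4)·(33/4) = 403/60.

403/60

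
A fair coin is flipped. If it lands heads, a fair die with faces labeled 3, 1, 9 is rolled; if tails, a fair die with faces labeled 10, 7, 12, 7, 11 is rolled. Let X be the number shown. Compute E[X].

103/15

E[X | heads] = (3+1+9)/3 = 13/3.
E[X | tails] = (10+7+12+7+11)/5 = 47/5.
By the law of total expectation,
E[X] = (1/2)·(13/3) + (1/2)·(47/5) = 103/15.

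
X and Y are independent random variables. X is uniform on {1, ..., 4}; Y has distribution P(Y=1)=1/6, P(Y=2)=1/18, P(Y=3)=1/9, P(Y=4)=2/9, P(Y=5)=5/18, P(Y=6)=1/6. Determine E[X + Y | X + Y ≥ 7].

P(X + Y ≥ 7) = 37/72.
Summing (X+Y)·P(x,y) over outcomes with X + Y ≥ 7 gives 37/9.
E[X + Y | X + Y ≥ 7] = (37/9) / (37/72) = 8.

8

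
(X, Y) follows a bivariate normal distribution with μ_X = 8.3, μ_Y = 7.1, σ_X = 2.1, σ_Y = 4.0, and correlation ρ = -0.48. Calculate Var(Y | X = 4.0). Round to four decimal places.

12.3136

Var(Y | X=x) = (1 − ρ²)·σ_Y².
Var(Y | X=4.0) = (4.0)²·(1 − (-0.48)²) = 16·0.7696 = 12.3136.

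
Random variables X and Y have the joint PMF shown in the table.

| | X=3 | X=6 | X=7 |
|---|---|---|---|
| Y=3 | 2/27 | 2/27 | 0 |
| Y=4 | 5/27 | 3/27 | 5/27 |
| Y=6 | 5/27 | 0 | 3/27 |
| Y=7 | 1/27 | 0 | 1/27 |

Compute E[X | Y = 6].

P(Y = 6) = 8/27.
Σ X·P over the event = 3·(5/27) + 7·(3/27) = 4/3.
E[X | Y = 6] = (4/3) / (8/27) = 9/2.

9/2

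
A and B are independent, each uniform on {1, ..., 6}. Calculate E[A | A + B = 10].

Outcomes with A + B = 10: (4,6), (5,5), (6,4), each with probability 1/36.
E[A | A + B = 10] = (4 + 5 + 6) / 3 = 5.

5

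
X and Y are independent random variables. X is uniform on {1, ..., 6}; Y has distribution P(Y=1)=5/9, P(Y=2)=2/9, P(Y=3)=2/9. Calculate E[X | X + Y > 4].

P(X + Y > 4) = 11/18.
Summing X·P(x,y) over outcomes with X + Y > 4 gives 151/54.
E[X | X + Y > 4] = (151/54) / (11/18) = 151/33.

151/33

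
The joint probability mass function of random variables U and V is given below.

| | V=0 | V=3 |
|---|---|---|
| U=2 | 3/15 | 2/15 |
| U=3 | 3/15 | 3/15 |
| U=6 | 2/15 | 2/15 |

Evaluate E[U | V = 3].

P(V = 3) = 7/15.
Summing U·P(U=x,V=y) over the conditioning event gives 5/3.
E[U | V = 3] = (5/3) / (7/15) = 25/7.

25/7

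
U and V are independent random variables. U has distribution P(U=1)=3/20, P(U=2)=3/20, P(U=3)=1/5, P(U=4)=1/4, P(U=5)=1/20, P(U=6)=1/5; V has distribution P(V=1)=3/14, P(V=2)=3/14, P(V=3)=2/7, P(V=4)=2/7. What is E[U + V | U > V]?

1031/153

P(U > V) = 153/280.
Summing (U+V)·P(x,y) over outcomes with U > V gives 1031/280.
E[U + V | U > V] = (1031/280) / (153/280) = 1031/153.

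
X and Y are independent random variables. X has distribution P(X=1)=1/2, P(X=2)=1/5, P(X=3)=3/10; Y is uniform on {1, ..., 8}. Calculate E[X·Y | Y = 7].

63/5

P(Y = 7) = 1/8.
Summing XY·P(x,y) over outcomes with Y = 7 gives 63/40.
E[X·Y | Y = 7] = (63/40) / (1/8) = 63/5.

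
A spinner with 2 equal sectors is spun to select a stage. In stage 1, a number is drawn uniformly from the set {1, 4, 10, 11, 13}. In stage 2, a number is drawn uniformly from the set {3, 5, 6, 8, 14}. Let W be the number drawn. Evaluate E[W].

15/2

E[W | stage 1] = (1+4+10+11+13)/5 = 39/5.
E[W | stage 2] = (3+5+6+8+14)/5 = 36/5.
E[W] = (1/2)·(39/5) + (1/2)·(36/5) = 15/2.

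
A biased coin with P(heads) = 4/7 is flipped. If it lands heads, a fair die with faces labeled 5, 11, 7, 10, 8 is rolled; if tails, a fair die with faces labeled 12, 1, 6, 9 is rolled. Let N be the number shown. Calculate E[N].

E[N | heads] = (5+11+7+10+8)/5 = 41/5.
E[N | tails] = (12+1+6+9)/4 = 7.
E[N] = (4/7)·(41/5) + (3/7)·(7) = 269/35.

269/35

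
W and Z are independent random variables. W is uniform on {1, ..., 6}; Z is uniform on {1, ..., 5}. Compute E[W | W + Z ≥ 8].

Outcomes with W + Z ≥ 8: (3,5), (4,4), (4,5), (5,3), (5,4), (5,5), (6,2), (6,3), (6,4), (6,5), each with probability 1/30.
E[W | W + Z ≥ 8] = (3 + 4 + 4 + 5 + 5 + 5 + 6 + 6 + 6 + 6) / 10 = 5.

5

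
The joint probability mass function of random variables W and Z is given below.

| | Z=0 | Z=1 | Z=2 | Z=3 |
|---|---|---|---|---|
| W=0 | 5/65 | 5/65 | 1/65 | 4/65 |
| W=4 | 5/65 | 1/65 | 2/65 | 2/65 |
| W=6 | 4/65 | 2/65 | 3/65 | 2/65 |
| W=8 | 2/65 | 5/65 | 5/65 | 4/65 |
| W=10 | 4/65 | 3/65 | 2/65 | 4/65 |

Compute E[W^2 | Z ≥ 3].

P(Z ≥ 3) = 16/65.
Σ W^2·P over the event = 0·(4/65) + 16·(2/65) + 36·(2/65) + 64·(4/65) + 100·(4/65) = 152/13.
E[W^2 | Z ≥ 3] = (152/13) / (16/65) = 95/2.

95/2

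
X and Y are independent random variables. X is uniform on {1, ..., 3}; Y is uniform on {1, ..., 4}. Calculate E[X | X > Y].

P(X > Y) = 1/4.
Summing X·P(x,y) over outcomes with X > Y gives 2/3.
E[X | X > Y] = (2/3) / (1/4) = 8/3.

8/3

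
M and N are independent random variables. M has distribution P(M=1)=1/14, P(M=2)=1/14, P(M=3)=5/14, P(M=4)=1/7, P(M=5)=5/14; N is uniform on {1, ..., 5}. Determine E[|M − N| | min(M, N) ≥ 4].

P(min(M, N) ≥ 4) = 1/5.
Summing |M−N|·P(x,y) over outcomes with min(M, N) ≥ 4 gives 1/10.
E[|M − N| | min(M, N) ≥ 4] = (1/10) / (1/5) = 1/2.

1/2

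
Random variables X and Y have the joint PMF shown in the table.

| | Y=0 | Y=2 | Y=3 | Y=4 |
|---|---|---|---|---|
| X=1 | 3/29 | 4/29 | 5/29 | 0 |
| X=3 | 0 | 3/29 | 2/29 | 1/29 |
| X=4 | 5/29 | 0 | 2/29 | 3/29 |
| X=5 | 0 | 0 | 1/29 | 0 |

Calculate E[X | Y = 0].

23/8

P(Y = 0) = 8/29.
Σ X·P over the event = 1·(3/29) + 4·(5/29) = 23/29.
E[X | Y = 0] = (23/29) / (8/29) = 23/8.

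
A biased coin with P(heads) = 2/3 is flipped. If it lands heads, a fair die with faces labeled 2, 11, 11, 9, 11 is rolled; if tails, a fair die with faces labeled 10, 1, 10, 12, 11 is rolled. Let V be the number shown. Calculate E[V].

44/5

E[V | heads] = (2+11+11+9+11)/5 = 44/5.
E[V | tails] = (10+1+10+12+11)/5 = 44/5.
E[V] = (2/3)·(44/5) + (1/3)·(44/5) = 44/5.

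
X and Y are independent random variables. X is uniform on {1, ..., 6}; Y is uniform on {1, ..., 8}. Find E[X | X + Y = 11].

9/2

Outcomes with X + Y = 11: (3,8), (4,7), (5,6), (6,5), each with probability 1/48.
E[X | X + Y = 11] = (3 + 4 + 5 + 6) / 4 = 9/2.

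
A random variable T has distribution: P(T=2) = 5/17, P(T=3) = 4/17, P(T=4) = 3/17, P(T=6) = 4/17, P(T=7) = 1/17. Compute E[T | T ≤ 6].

29/8

P(T ≤ 6) = 16/17.
Σ over the event: 2·5/17 + 3·4/17 + 4·3/17 + 6·4/17 = 58/17.
E[T | T ≤ 6] = (58/17) / (16/17) = 29/8.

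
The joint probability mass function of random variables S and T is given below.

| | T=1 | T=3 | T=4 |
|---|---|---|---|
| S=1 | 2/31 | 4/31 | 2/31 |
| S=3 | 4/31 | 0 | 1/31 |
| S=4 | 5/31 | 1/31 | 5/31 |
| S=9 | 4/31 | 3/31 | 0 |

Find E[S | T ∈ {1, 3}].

P(T ∈ {1, 3}) = 23/31.
Σ S·P over the event = 1·(2/31) + 1·(4/31) + 3·(4/31) + 4·(5/31) + 4·(1/31) + 9·(4/31) + 9·(3/31) = 105/31.
E[S | T ∈ {1, 3}] = (105/31) / (23/31) = 105/23.

105/23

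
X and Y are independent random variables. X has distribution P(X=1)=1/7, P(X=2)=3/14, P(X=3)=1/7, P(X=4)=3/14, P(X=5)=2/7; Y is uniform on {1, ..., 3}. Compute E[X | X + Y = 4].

2

P(X + Y = 4) = 1/6.
Summing X·P(x,y) over outcomes with X + Y = 4 gives 1/3.
E[X | X + Y = 4] = (1/3) / (1/6) = 2.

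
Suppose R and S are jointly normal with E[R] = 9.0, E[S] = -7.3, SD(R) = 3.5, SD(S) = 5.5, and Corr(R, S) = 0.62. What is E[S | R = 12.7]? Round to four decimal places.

For a bivariate normal, E[S | R=x] = μ_S + ρ·(σ_S/σ_R)·(x − μ_R).
E[S | R=12.7] = -7.3 + (0.62)·(5.5/3.5)·(12.7 − (9.0)) = -7.3 + (0.97429)·(3.7) = -3.6951.

-3.6951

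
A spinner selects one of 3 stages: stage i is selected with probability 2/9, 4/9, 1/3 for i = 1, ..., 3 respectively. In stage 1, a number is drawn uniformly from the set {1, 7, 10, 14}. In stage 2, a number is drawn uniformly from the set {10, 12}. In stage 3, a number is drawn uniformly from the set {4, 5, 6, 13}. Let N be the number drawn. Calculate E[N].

E[N | stage 1] = (1+7+10+14)/4 = 8.
E[N | stage 2] = (10+12)/2 = 11.
E[N | stage 3] = (4+5+6+13)/4 = 7.
E[N] = (2/9)·(8) + (4/9)·(11) + (1/3)·(7) = 9.

9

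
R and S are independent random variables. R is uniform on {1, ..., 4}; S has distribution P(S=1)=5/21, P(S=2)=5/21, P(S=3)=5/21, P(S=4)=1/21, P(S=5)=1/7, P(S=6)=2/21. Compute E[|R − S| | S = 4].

P(S = 4) = 1/21.
Summing |R−S|·P(x,y) over outcomes with S = 4 gives 1/14.
E[|R − S| | S = 4] = (1/14) / (1/21) = 3/2.

3/2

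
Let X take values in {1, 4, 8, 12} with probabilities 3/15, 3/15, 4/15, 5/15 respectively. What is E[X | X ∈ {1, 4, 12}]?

75/11

P(X ∈ {1, 4, 12}) = 11/15.
Σ over the event: 1·1/5 + 4·1/5 + 12·1/3 = 5.
E[X | X ∈ {1, 4, 12}] = (5) / (11/15) = 75/11.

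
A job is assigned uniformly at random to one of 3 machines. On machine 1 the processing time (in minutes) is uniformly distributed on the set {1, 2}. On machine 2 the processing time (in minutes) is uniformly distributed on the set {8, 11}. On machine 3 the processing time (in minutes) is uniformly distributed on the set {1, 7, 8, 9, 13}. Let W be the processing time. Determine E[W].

E[W | machine 1] = (1+2)/2 = 3/2.
E[W | machine 2] = (8+11)/2 = 19/2.
E[W | machine 3] = (1+7+8+9+13)/5 = 38/5.
E[W] = (1/3)·(3/2) + (1/3)·(19/2) + (1/3)·(38/5) = 31/5.

31/5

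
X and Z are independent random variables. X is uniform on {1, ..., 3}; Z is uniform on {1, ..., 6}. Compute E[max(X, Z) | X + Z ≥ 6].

44/9

Outcomes with X + Z ≥ 6: (1,5), (1,6), (2,4), (2,5), (2,6), (3,3), (3,4), (3,5), (3,6), each with probability 1/18.
E[max(X, Z) | X + Z ≥ 6] = (5 + 6 + 4 + 5 + 6 + 3 + 4 + 5 + 6) / 9 = 44/9.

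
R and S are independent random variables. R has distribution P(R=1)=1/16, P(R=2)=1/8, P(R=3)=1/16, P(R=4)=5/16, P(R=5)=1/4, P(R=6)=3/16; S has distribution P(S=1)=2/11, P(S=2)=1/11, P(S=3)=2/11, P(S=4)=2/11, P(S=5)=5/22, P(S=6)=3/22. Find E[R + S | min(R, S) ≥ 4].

P(min(R, S) ≥ 4) = 9/22.
Summing (R+S)·P(x,y) over outcomes with min(R, S) ≥ 4 gives 351/88.
E[R + S | min(R, S) ≥ 4] = (351/88) / (9/22) = 39/4.

39/4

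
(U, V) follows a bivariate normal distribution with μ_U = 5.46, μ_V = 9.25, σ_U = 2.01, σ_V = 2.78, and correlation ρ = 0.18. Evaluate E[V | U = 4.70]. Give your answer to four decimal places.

The regression of V on U has slope ρ·σ_V/σ_U and passes through (μ_U, μ_V).
E[V | U=4.70] = 9.25 + (0.18)·(2.78/2.01)·(4.70 − (5.46)) = 9.25 + (0.24896)·(-0.76) = 9.0608.

9.0608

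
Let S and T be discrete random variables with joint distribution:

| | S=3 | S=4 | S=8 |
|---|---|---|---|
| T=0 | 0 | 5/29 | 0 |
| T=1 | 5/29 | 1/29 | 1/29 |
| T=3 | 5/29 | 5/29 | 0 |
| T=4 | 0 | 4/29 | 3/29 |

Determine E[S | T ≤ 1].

P(T ≤ 1) = 12/29.
Σ S·P over the event = 3·(5/29) + 4·(5/29) + 4·(1/29) + 8·(1/29) = 47/29.
E[S | T ≤ 1] = (47/29) / (12/29) = 47/12.

47/12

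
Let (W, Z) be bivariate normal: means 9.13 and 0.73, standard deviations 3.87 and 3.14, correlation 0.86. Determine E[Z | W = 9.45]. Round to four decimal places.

0.9533

For a bivariate normal, E[Z | W=x] = μ_Z + ρ·(σ_Z/σ_W)·(x − μ_W).
E[Z | W=9.45] = 0.73 + (0.86)·(3.14/3.87)·(9.45 − (9.13)) = 0.73 + (0.69778)·(0.32) = 0.9533.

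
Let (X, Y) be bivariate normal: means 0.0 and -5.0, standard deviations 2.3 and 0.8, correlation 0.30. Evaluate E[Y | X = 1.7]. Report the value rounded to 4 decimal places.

E[Y | X=x] = μ_Y + ρ(σ_Y/σ_X)(x − μ_X) for jointly normal variables.
E[Y | X=1.7] = -5.0 + (0.30)·(0.8/2.3)·(1.7 − (0.0)) = -5.0 + (0.10435)·(1.7) = -4.8226.

-4.8226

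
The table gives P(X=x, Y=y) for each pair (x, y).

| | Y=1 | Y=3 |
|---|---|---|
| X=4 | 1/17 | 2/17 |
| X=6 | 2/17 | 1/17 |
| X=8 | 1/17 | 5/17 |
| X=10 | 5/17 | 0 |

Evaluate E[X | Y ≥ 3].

P(Y ≥ 3) = 8/17.
Σ X·P over the event = 4·(2/17) + 6·(1/17) + 8·(5/17) = 54/17.
E[X | Y ≥ 3] = (54/17) / (8/17) = 27/4.

27/4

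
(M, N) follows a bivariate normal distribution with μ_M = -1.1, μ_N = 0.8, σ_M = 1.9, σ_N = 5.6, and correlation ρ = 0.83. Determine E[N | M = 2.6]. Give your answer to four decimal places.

9.8514

E[N | M=x] = μ_N + ρ(σ_N/σ_M)(x − μ_M) for jointly normal variables.
E[N | M=2.6] = 0.8 + (0.83)·(5.6/1.9)·(2.6 − (-1.1)) = 0.8 + (2.44632)·(3.7) = 9.8514.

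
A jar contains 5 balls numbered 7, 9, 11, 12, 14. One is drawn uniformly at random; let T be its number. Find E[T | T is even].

P(T is even) = 2/5.
Σ over the event: 12·1/5 + 14·1/5 = 26/5.
E[T | T is even] = (26/5) / (2/5) = 13.

13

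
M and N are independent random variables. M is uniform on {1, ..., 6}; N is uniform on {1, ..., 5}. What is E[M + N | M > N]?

7

P(M > N) = 1/2.
Summing (M+N)·P(x,y) over outcomes with M > N gives 7/2.
E[M + N | M > N] = (7/2) / (1/2) = 7.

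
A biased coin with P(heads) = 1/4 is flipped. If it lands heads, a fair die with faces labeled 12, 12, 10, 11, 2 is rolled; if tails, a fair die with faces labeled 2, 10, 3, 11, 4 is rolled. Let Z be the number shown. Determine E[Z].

E[Z | heads] = (12+12+10+11+2)/5 = 47/5.
E[Z | tails] = (2+10+3+11+4)/5 = 6.
By the law of total expectation,
E[Z] = (1/4)·(47/5) + (3/4)·(6) = 137/20.

137/20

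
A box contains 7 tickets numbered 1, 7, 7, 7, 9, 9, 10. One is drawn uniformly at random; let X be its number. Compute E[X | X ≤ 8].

P(X ≤ 8) = 4/7.
Σ over the event: 1·1/7 + 7·3/7 = 22/7.
E[X | X ≤ 8] = (22/7) / (4/7) = 11/2.

11/2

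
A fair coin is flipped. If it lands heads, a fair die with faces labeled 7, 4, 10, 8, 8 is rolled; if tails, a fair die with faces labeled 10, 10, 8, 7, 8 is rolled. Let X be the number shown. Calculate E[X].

E[X | heads] = (7+4+10+8+8)/5 = 37/5.
E[X | tails] = (10+10+8+7+8)/5 = 43/5.
By the law of total expectation,
E[X] = (1/2)·(37/5) + (1/2)·(43/5) = 8.

8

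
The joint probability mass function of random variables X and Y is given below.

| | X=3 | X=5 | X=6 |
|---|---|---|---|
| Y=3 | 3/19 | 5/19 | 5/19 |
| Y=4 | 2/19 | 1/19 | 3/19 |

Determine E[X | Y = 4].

P(Y = 4) = 6/19.
Σ X·P over the event = 3·(2/19) + 5·(1/19) + 6·(3/19) = 29/19.
E[X | Y = 4] = (29/19) / (6/19) = 29/6.

29/6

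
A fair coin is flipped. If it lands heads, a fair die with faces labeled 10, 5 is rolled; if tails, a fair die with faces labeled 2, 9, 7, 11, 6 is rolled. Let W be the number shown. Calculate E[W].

29/4

E[W | heads] = (10+5)/2 = 15/2.
E[W | tails] = (2+9+7+11+6)/5 = 7.
By the law of total expectation,
E[W] = (1/2)·(15/2) + (1/2)·(7) = 29/4.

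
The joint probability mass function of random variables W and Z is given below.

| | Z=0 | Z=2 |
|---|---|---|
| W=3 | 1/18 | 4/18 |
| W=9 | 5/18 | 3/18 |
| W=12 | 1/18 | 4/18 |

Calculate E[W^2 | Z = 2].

P(Z = 2) = 11/18.
Σ W^2·P over the event = 9·(4/18) + 81·(3/18) + 144·(4/18) = 95/2.
E[W^2 | Z = 2] = (95/2) / (11/18) = 855/11.

855/11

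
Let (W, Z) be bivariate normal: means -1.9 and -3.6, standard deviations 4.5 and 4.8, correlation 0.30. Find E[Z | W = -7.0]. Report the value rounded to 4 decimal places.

E[Z | W=x] = μ_Z + ρ(σ_Z/σ_W)(x − μ_W) for jointly normal variables.
E[Z | W=-7.0] = -3.6 + (0.30)·(4.8/4.5)·(-7.0 − (-1.9)) = -3.6 + (0.32)·(-5.1) = -5.2320.

-5.2320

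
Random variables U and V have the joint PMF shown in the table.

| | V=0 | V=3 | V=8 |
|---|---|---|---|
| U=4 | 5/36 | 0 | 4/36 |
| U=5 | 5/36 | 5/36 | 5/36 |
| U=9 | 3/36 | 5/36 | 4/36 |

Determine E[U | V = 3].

7

P(V = 3) = 5/18.
Σ U·P over the event = 5·(5/36) + 9·(5/36) = 35/18.
E[U | V = 3] = (35/18) / (5/18) = 7.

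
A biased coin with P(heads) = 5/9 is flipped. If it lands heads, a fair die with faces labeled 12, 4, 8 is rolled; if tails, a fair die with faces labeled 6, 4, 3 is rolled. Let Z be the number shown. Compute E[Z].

172/27

E[Z | heads] = (12+4+8)/3 = 8.
E[Z | tails] = (6+4+3)/3 = 13/3.
E[Z] = (5/9)·(8) + (4/9)·(13/3) = 172/27.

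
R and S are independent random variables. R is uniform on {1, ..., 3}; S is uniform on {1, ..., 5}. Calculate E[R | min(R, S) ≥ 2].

P(min(R, S) ≥ 2) = 8/15.
Summing R·P(x,y) over outcomes with min(R, S) ≥ 2 gives 4/3.
E[R | min(R, S) ≥ 2] = (4/3) / (8/15) = 5/2.

5/2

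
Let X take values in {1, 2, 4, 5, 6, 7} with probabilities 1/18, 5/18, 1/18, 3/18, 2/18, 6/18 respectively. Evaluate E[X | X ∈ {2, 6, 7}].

64/13

P(X ∈ {2, 6, 7}) = 13/18.
Σ over the event: 2·5/18 + 6·1/9 + 7·1/3 = 32/9.
E[X | X ∈ {2, 6, 7}] = (32/9) / (13/18) = 64/13.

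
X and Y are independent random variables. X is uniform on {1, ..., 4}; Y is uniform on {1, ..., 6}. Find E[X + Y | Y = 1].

Outcomes with Y = 1: (1,1), (2,1), (3,1), (4,1), each with probability 1/24.
E[X + Y | Y = 1] = (2 + 3 + 4 + 5) / 4 = 7/2.

7/2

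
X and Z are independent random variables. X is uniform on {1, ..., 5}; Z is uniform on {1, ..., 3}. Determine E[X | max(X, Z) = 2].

5/3

P(max(X, Z) = 2) = 1/5.
Summing X·P(x,y) over outcomes with max(X, Z) = 2 gives 1/3.
E[X | max(X, Z) = 2] = (1/3) / (1/5) = 5/3.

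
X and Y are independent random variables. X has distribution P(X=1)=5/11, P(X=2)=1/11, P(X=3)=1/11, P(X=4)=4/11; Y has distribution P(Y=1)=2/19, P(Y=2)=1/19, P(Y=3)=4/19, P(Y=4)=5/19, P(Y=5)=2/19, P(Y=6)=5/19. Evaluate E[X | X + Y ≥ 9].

127/33

P(X + Y ≥ 9) = 3/19.
Summing X·P(x,y) over outcomes with X + Y ≥ 9 gives 127/209.
E[X | X + Y ≥ 9] = (127/209) / (3/19) = 127/33.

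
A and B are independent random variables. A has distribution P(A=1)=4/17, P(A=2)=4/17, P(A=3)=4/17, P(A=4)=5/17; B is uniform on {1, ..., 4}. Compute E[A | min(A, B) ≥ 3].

32/9

P(min(A, B) ≥ 3) = 9/34.
Summing A·P(x,y) over outcomes with min(A, B) ≥ 3 gives 16/17.
E[A | min(A, B) ≥ 3] = (16/17) / (9/34) = 32/9.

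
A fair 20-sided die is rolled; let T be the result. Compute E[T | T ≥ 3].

23/2

P(T ≥ 3) = 9/10.
E[T | T ≥ 3] = (207/20) / (9/10) = 23/2.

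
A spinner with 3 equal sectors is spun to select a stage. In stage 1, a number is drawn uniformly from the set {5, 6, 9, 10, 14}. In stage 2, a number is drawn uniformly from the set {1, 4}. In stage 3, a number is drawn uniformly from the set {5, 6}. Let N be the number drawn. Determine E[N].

28/5

E[N | stage 1] = (5+6+9+10+14)/5 = 44/5.
E[N | stage 2] = (1+4)/2 = 5/2.
E[N | stage 3] = (5+6)/2 = 11/2.
E[N] = (1/3)·(44/5) + (1/3)·(5/2) + (1/3)·(11/2) = 28/5.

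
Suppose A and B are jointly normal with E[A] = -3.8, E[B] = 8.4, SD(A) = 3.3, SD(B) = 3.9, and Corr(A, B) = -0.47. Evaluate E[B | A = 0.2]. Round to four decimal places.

6.1782

E[B | A=x] = μ_B + ρ(σ_B/σ_A)(x − μ_A) for jointly normal variables.
E[B | A=0.2] = 8.4 + (-0.47)·(3.9/3.3)·(0.2 − (-3.8)) = 8.4 + (-0.55545)·(4) = 6.1782.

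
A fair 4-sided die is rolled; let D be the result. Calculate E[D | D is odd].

2

Given D is odd, D is equally likely to be any of {1, 3}.
E[D | D is odd] = (1 + 3) / 2 = 2.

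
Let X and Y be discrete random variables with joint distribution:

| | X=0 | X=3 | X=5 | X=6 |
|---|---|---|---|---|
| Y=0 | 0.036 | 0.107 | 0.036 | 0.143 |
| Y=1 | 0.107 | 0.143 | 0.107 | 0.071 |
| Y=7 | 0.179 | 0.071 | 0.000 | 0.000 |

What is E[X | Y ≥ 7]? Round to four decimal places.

0.8520

P(Y ≥ 7) = 0.250.
Summing X·P(X=x,Y=y) over the conditioning event gives 0.213.
E[X | Y ≥ 7] = (0.213) / (0.250) = 0.8520.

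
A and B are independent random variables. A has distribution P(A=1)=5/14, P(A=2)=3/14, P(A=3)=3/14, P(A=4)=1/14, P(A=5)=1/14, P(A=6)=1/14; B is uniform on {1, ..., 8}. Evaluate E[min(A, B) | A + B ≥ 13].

17/3

P(A + B ≥ 13) = 3/112.
Summing min(A,B)·P(x,y) over outcomes with A + B ≥ 13 gives 17/112.
E[min(A, B) | A + B ≥ 13] = (17/112) / (3/112) = 17/3.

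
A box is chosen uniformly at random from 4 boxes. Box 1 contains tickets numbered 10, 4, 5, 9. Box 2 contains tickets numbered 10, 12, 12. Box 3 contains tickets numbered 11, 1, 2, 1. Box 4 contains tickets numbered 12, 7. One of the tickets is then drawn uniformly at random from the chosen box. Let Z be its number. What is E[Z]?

379/48

E[Z | box 1] = (10+4+5+9)/4 = 7.
E[Z | box 2] = (10+12+12)/3 = 34/3.
E[Z | box 3] = (11+1+2+1)/4 = 15/4.
E[Z | box 4] = (12+7)/2 = 19/2.
E[Z] = (1/4)·(7) + (1/4)·(34/3) + (1/4)·(15/4) + (1/4)·(19/2) = 379/48.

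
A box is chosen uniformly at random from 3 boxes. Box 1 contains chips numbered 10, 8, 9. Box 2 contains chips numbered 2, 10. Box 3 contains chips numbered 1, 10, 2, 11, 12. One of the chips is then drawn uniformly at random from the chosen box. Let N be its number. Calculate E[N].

37/5

E[N | box 1] = (10+8+9)/3 = 9.
E[N | box 2] = (2+10)/2 = 6.
E[N | box 3] = (1+10+2+11+12)/5 = 36/5.
E[N] = (1/3)·(9) + (1/3)·(6) + (1/3)·(36/5) = 37/5.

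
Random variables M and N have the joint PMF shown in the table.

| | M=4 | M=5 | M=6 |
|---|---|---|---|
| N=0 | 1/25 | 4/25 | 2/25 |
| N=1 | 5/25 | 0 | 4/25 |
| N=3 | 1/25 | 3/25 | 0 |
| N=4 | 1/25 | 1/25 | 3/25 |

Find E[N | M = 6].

16/9

P(M = 6) = 9/25.
Σ N·P over the event = 0·(2/25) + 1·(4/25) + 4·(3/25) = 16/25.
E[N | M = 6] = (16/25) / (9/25) = 16/9.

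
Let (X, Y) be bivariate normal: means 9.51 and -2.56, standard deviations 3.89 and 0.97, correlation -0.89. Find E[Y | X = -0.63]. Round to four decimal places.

The regression of Y on X has slope ρ·σ_Y/σ_X and passes through (μ_X, μ_Y).
E[Y | X=-0.63] = -2.56 + (-0.89)·(0.97/3.89)·(-0.63 − (9.51)) = -2.56 + (-0.22193)·(-10.14) = -0.3096.

-0.3096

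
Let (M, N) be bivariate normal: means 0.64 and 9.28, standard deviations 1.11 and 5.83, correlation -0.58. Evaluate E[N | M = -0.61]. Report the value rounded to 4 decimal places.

13.0879

E[N | M=x] = μ_N + ρ(σ_N/σ_M)(x − μ_M) for jointly normal variables.
E[N | M=-0.61] = 9.28 + (-0.58)·(5.83/1.11)·(-0.61 − (0.64)) = 9.28 + (-3.0463)·(-1.25) = 13.0879.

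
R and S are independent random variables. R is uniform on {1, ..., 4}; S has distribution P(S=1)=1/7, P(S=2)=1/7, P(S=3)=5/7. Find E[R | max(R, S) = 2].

P(max(R, S) = 2) = 3/28.
Summing R·P(x,y) over outcomes with max(R, S) = 2 gives 5/28.
E[R | max(R, S) = 2] = (5/28) / (3/28) = 5/3.

5/3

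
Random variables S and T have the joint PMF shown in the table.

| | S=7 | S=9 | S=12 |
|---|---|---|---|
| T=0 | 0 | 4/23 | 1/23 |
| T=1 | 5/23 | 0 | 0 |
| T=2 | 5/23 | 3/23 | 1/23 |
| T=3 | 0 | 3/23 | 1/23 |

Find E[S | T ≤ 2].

P(T ≤ 2) = 19/23.
Σ S·P over the event = 7·(5/23) + 7·(5/23) + 9·(4/23) + 9·(3/23) + 12·(1/23) + 12·(1/23) = 157/23.
E[S | T ≤ 2] = (157/23) / (19/23) = 157/19.

157/19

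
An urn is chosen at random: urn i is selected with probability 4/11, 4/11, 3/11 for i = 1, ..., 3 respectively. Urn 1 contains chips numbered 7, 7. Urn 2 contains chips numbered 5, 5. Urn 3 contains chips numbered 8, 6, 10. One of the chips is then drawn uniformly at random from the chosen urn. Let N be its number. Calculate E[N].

72/11

E[N | urn 1] = (7+7)/2 = 7.
E[N | urn 2] = (5+5)/2 = 5.
E[N | urn 3] = (8+6+10)/3 = 8.
By the law of total expectation,
E[N] = (4/11)·(7) + (4/11)·(5) + (3/11)·(8) = 72/11.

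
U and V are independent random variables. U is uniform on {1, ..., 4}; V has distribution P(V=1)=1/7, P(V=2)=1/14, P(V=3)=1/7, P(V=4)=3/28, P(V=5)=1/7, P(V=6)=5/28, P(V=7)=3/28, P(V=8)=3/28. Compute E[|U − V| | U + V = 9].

11/3

P(U + V = 9) = 15/112.
Summing |U−V|·P(x,y) over outcomes with U + V = 9 gives 55/112.
E[|U − V| | U + V = 9] = (55/112) / (15/112) = 11/3.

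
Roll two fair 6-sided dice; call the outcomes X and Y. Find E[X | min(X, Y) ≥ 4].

P(min(X, Y) ≥ 4) = 1/4.
Summing X·P(x,y) over outcomes with min(X, Y) ≥ 4 gives 5/4.
E[X | min(X, Y) ≥ 4] = (5/4) / (1/4) = 5.

5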